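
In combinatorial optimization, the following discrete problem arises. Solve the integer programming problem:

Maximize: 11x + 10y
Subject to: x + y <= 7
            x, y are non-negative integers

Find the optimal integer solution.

Objective: 11x + 10y, constraint: x + y <= 7
Coefficient of x is 11 >= coefficient of y is 10, so allocate the entire budget to x.
Optimal: x = 7, y = 0, value = 77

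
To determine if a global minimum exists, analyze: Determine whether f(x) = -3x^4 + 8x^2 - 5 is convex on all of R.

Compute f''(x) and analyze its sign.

f(x) = -3x^4 + 8x^2 - 5
f'(x) = -12x^3 + 16x
f''(x) = -36x^2 + 16
f''(x) = -36x^2 + 16 -> -inf as |x| -> inf
Therefore, f is not globally convex on R.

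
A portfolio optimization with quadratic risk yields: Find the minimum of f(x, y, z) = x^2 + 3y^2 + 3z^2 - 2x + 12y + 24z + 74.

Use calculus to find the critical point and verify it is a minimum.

f(x,y,z) = x^2 + 3y^2 + 3z^2 - 2x + 12y + 24z + 74
df/dx = 2x + (-2) = 0 => x = 1
df/dy = 6y + (12) = 0 => y = -2
df/dz = 6z + (24) = 0 => z = -4
f(1,-2,-4) = 1*(1)^2 + 3*(-2)^2 + 3*(-4)^2 + -2*(1) + 12*(-2) + 24*(-4) + 74 = 13
Hessian is diagonal with entries 2, 6, 6 > 0, confirmed minimum.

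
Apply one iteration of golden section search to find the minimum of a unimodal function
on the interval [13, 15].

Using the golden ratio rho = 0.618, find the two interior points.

Golden section search on [13, 15].
Golden ratio rho = 0.618 (approx).
Interior points:
  x_1 = 13 + (1-0.618)*2 = 13.7640
  x_2 = 13 + 0.618*2 = 14.2360
Compare f(x_1) and f(x_2) to determine which subinterval to keep.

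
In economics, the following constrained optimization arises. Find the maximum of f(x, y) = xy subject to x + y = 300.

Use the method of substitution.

Substitute y = 300 - x into f(x,y) = xy:
g(x) = x(300 - x) = 300x - x^2
g'(x) = 300 - 2x = 0  =>  x = 150
y = 300 - 150 = 150
Maximum value = 150 * 150 = 22500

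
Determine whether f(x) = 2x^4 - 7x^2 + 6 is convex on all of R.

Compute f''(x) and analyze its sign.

f(x) = 2x^4 - 7x^2 + 6
f'(x) = 8x^3 + -14x
f''(x) = 24x^2 + -14
f''(0) = -14 < 0, so not convex near x = 0
Therefore, f is not globally convex on R.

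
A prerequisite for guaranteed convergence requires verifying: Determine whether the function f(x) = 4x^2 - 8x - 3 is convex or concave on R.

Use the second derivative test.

f(x) = 4x^2 - 8x - 3
f'(x) = 8x - 8
f''(x) = 8
Since f''(x) = 8 > 0 for all x, f is convex on R.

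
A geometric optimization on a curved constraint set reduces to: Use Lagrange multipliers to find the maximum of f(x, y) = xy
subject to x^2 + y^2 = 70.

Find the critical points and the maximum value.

Lagrange conditions: y = 2*lambda*x and x = 2*lambda*y
If x = 0 then y = 0, violating the constraint, so x, y != 0.
Dividing: y/x = x/y => x^2 = y^2 => y = x or y = -x
Constraint: 2x^2 = 70 => x^2 = 35 => x = +/-sqrt(35)
Critical points: (sqrt(35), sqrt(35)), (-sqrt(35), -sqrt(35)), (sqrt(35), -sqrt(35)), (-sqrt(35), sqrt(35))
  y = x:  xy = x^2 = 35  at (sqrt(35), sqrt(35)) and (-sqrt(35), -sqrt(35))
  y = -x: xy = -x^2 = -35 at (sqrt(35), -sqrt(35)) and (-sqrt(35), sqrt(35))
Maximum xy = 35 at (sqrt(35), sqrt(35)) and (-sqrt(35), -sqrt(35))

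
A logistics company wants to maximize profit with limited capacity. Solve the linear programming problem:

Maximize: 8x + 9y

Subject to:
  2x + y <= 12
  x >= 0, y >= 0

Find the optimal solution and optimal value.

The feasible region has vertices at [(0, 0), (6, 0), (0, 12)].
Checking objective 8x + 9y at each vertex:
  (0, 0): 8*0 + 9*0 = 0
  (6, 0): 8*6 + 9*0 = 48
  (0, 12): 8*0 + 9*12 = 108
Maximum is 108 at (0, 12).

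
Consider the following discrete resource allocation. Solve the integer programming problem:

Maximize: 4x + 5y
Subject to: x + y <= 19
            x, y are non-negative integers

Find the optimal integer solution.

Objective: 4x + 5y, constraint: x + y <= 19
Coefficient of y is 5 > coefficient of x is 4, so allocate the entire budget to y.
Optimal: x = 0, y = 19, value = 95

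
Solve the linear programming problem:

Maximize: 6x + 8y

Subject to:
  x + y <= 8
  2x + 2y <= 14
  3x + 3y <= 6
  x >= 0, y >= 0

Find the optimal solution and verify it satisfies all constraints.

Feasible vertices: (0, 0), (0, 2), (2, 0)
Objective 6x + 8y at each vertex:
  (0, 0): 0
  (0, 2): 16
  (2, 0): 12
Maximum is 16 at (0, 2).
Verify constraints at (x, y) = (0, 2):
  1*0 + 1*2 = 2 <= 8
  2*0 + 2*2 = 4 <= 14
  3*0 + 3*2 = 6 <= 6 (active)
  x = 0 >= 0, y = 2 >= 0. All constraints satisfied.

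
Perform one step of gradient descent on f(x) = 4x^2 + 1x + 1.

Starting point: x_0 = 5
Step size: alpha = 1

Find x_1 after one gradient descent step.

f(x) = 4x^2 + 1x + 1
f'(x) = 8x + 1
f'(5) = 8*5 + (1) = 41
x_1 = x_0 - alpha * f'(x_0) = 5 - 1 * 41 = -36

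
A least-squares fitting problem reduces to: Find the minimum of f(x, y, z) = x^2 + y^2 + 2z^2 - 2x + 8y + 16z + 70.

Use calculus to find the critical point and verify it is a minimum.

f(x,y,z) = x^2 + y^2 + 2z^2 - 2x + 8y + 16z + 70
df/dx = 2x + (-2) = 0 => x = 1
df/dy = 2y + (8) = 0 => y = -4
df/dz = 4z + (16) = 0 => z = -4
f(1,-4,-4) = 1*(1)^2 + 1*(-4)^2 + 2*(-4)^2 + -2*(1) + 8*(-4) + 16*(-4) + 70 = 21
Hessian is diagonal with entries 2, 2, 4 > 0, confirmed minimum.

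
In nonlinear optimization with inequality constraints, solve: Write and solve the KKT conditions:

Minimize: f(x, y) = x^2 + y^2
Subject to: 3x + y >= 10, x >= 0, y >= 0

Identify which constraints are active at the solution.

KKT conditions for min x^2 + y^2 s.t. 3x + 1y >= 10, x >= 0, y >= 0:
Stationarity: 2x = mu*3 + mu_x, 2y = mu*1 + mu_y, with mu, mu_x, mu_y >= 0
Complementary slackness: mu*(3x + y - 10) = 0, mu_x*x = 0, mu_y*y = 0
(0, 0) is infeasible (3*0 + 1*0 < 10), so if mu = 0 stationarity would force x = mu_x/2 >= 0, y = mu_y/2 >= 0 with mu_x*x = mu_y*y = 0, i.e. x = y = 0: contradiction. Hence mu > 0 and 3x + y = 10 is active.
Try x > 0, y > 0 (so mu_x = mu_y = 0): x = 3*mu/2, y = 1*mu/2
Substitute: 3*(3*mu/2) + 1*(1*mu/2) = 10
  mu*10/2 = 10 => mu = 2
x* = 3 > 0, y* = 1 > 0, consistent with mu_x = mu_y = 0.
f is convex and the constraints are linear, so this KKT point is the global minimum.
f* = 10
Active constraints: 3x + y >= 10 (holds with equality, mu = 2 > 0); x >= 0 and y >= 0 are inactive (mu_x = mu_y = 0).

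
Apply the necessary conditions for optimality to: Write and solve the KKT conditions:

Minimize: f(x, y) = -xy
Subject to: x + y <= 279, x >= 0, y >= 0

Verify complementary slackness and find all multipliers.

Problem: min -xy s.t. x + y <= 279 (multiplier lambda), x >= 0 (mu_x), y >= 0 (mu_y)
KKT stationarity: -y + lambda - mu_x = 0, -x + lambda - mu_y = 0, with lambda, mu_x, mu_y >= 0
Complementary slackness: lambda*(x + y - 279) = 0, mu_x*x = 0, mu_y*y = 0
If lambda = 0: y = -mu_x <= 0 and x = -mu_y <= 0 force x = y = 0 with f = 0; but x = y = 279/2 is feasible with f = -77841/4 < 0, so this is not the minimum. Hence lambda > 0 and x + y = 279.
Try x > 0, y > 0 (so mu_x = mu_y = 0): y = lambda, x = lambda => x = y = lambda
x + y = 279 => 2*lambda = 279 => lambda = 279/2
x* = y* = 279/2 > 0, consistent with mu_x = mu_y = 0.
(Any feasible point with x = 0 or y = 0 has f = 0 > -77841/4, so the minimum is not on those boundaries.)
min(-xy) = -77841/4 (i.e. max xy = 77841/4)
Multipliers: lambda = 279/2, mu_x = 0, mu_y = 0
Complementary slackness: lambda*(x + y - 279) = 279/2*(279/2 + 279/2 - 279) = 0, mu_x*x = 0*279/2 = 0, mu_y*y = 0*279/2 = 0. Satisfied.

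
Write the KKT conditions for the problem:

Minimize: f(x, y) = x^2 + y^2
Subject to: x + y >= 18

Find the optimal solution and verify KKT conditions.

KKT conditions for min x^2 + y^2 s.t. x + y >= 18:
Stationarity: 2x = mu, 2y = mu
So x = y = mu/2.
Complementary slackness: mu*(x + y - 18) = 0
Primal feasibility: x + y >= 18; dual feasibility: mu >= 0
If mu = 0 then x = y = 0, but 0 + 0 < 18 is infeasible, so the constraint is active.
Constraint active: x + y = 2*(mu/2) = 18 => mu = 18
x = y = 9, f = 162
Verify: stationarity 2*9 = 18 = mu; primal 9 + 9 = 18 >= 18; dual mu = 18 >= 0; complementary slackness 18*(18 - 18) = 0. All KKT conditions hold.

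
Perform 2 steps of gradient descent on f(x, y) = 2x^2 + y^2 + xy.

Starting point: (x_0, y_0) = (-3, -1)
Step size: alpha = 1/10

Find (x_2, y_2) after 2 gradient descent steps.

f(x,y) = 2x^2 + y^2 + xy
grad_x = 4x + 1y, grad_y = 2y + 1x
Step 1: grad = (-13, -5), (-17/10, -1/2)
Step 2: grad = (-73/10, -27/10), (-97/100, -23/100)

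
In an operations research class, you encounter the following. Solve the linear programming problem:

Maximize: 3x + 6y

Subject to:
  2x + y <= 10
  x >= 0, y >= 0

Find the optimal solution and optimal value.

The feasible region has vertices at [(0, 0), (5, 0), (0, 10)].
Checking objective 3x + 6y at each vertex:
  (0, 0): 3*0 + 6*0 = 0
  (5, 0): 3*5 + 6*0 = 15
  (0, 10): 3*0 + 6*10 = 60
Maximum is 60 at (0, 10).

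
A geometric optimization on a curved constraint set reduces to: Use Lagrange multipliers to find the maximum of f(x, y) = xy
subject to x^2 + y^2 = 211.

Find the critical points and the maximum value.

Lagrange conditions: y = 2*lambda*x and x = 2*lambda*y
If x = 0 then y = 0, violating the constraint, so x, y != 0.
Dividing: y/x = x/y => x^2 = y^2 => y = x or y = -x
Constraint: 2x^2 = 211 => x^2 = 211/2 => x = +/-sqrt(211/2)
Critical points: (sqrt(211/2), sqrt(211/2)), (-sqrt(211/2), -sqrt(211/2)), (sqrt(211/2), -sqrt(211/2)), (-sqrt(211/2), sqrt(211/2))
  y = x:  xy = x^2 = 211/2  at (sqrt(211/2), sqrt(211/2)) and (-sqrt(211/2), -sqrt(211/2))
  y = -x: xy = -x^2 = -211/2 at (sqrt(211/2), -sqrt(211/2)) and (-sqrt(211/2), sqrt(211/2))
Maximum xy = 211/2 at (sqrt(211/2), sqrt(211/2)) and (-sqrt(211/2), -sqrt(211/2))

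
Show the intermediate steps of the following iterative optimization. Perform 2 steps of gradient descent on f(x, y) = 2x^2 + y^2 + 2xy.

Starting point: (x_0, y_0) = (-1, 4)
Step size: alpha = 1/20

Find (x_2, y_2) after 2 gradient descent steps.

f(x,y) = 2x^2 + y^2 + 2xy
grad_x = 4x + 2y, grad_y = 2y + 2x
Step 1: grad = (4, 6), (-6/5, 37/10)
Step 2: grad = (13/5, 5), (-133/100, 69/20)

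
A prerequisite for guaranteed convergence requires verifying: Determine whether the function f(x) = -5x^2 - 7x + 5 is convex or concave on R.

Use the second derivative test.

f(x) = -5x^2 - 7x + 5
f'(x) = -10x - 7
f''(x) = -10
Since f''(x) = -10 < 0 for all x, f is concave on R.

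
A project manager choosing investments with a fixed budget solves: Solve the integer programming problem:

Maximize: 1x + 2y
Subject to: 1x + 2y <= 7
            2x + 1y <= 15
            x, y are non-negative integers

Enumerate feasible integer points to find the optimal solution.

Constraint 1: 1x + 2y <= 7
Constraint 2: 2x + 1y <= 15
Feasible x range (need y >= 0): 0 <= x <= min(7/1, 15/2) => x in {0, ..., 7}.
Enumerate feasible integer points row by row (the coefficient of y is 2 > 0, so for each x the largest feasible y gives the best value):
  x = 0: y <= min((7 - 1*0)/2, (15 - 2*0)/1) => y in {0, ..., 3}; best 1*0 + 2*3 = 6
  x = 1: y <= min((7 - 1*1)/2, (15 - 2*1)/1) => y in {0, ..., 3}; best 1*1 + 2*3 = 7
  x = 2: y <= min((7 - 1*2)/2, (15 - 2*2)/1) => y in {0, ..., 2}; best 1*2 + 2*2 = 6
  x = 3: y <= min((7 - 1*3)/2, (15 - 2*3)/1) => y in {0, ..., 2}; best 1*3 + 2*2 = 7
  x = 4: y <= min((7 - 1*4)/2, (15 - 2*4)/1) => y in {0, ..., 1}; best 1*4 + 2*1 = 6
  x = 5: y <= min((7 - 1*5)/2, (15 - 2*5)/1) => y in {0, ..., 1}; best 1*5 + 2*1 = 7
  x = 6: y <= min((7 - 1*6)/2, (15 - 2*6)/1) => y in {0}; best 1*6 + 2*0 = 6
  x = 7: y <= min((7 - 1*7)/2, (15 - 2*7)/1) => y in {0}; best 1*7 + 2*0 = 7
The maximum 1x + 2y = 7 is achieved at x = 1, y = 3.
(The same value 7 is also attained at (3, 2), (5, 1), (7, 0).)
Check: 1*1 + 2*3 = 7 <= 7 and 2*1 + 1*3 = 5 <= 15.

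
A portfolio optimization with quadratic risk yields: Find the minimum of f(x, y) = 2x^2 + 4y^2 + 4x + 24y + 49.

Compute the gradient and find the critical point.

f(x,y) = 2x^2 + 4y^2 + 4x + 24y + 49
df/dx = 4x + (4) = 0  =>  x = -1
df/dy = 8y + (24) = 0  =>  y = -3
f(-1, -3) = 2*(-1)^2 + 4*(-3)^2 + 4*(-1) + 24*(-3) + 49 = 11
Hessian is diagonal with entries 4, 8 > 0, so this is a minimum.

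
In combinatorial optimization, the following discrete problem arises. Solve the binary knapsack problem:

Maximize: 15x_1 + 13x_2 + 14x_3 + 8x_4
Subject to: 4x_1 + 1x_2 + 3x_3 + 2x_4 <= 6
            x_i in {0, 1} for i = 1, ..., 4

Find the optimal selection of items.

Items: item 1 (v=15, w=4), item 2 (v=13, w=1), item 3 (v=14, w=3), item 4 (v=8, w=2)
Capacity: 6
Checking all 16 subsets (w = total weight, v = total value):
  {}: w = 0, v = 0
  {1}: w = 4, v = 15
  {2}: w = 1, v = 13
  {3}: w = 3, v = 14
  {4}: w = 2, v = 8
  {1, 2}: w = 5, v = 28
  {1, 3}: w = 7 > 6, infeasible
  {1, 4}: w = 6, v = 23
  {2, 3}: w = 4, v = 27
  {2, 4}: w = 3, v = 21
  {3, 4}: w = 5, v = 22
  {1, 2, 3}: w = 8 > 6, infeasible
  {1, 2, 4}: w = 7 > 6, infeasible
  {1, 3, 4}: w = 9 > 6, infeasible
  {2, 3, 4}: w = 6, v = 35
  {1, 2, 3, 4}: w = 10 > 6, infeasible
Best feasible subset: items [2, 3, 4]
Total weight: 6 <= 6, total value: 35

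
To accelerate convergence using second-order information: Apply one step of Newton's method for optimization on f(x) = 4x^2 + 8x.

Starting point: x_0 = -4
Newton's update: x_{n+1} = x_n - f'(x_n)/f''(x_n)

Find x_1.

f(x) = 4x^2 + 8x
f'(x) = 8x + (8), f''(x) = 8
Newton step: x_1 = x_0 - f'(x_0)/f''(x_0)
f'(-4) = -24
x_1 = -4 - -24/8 = -1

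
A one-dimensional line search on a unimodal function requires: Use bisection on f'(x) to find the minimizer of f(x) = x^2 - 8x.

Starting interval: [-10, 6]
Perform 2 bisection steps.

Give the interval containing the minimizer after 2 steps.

Finding critical point of f(x) = x^2 - 8x using bisection on f'(x) = 2x + -8.
f'(x) = 0 when x = 4.
Starting interval: [-10, 6]
Step 1: mid = -2, f'(mid) = -12, new interval = [-2, 6]
Step 2: mid = 2, f'(mid) = -4, new interval = [2, 6]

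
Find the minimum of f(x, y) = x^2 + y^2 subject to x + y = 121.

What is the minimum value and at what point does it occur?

Substitute y = 121 - x into f(x,y) = x^2 + y^2:
g(x) = x^2 + (121 - x)^2 = 2x^2 - 242x + 14641
g'(x) = 4x - 242 = 0  =>  x = 121/2
y = 121 - 121/2 = 121/2
Minimum value = (121/2)^2 + (121/2)^2 = 14641/2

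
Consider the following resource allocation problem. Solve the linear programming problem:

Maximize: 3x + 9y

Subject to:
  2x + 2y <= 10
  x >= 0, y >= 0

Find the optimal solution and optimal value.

The feasible region has vertices at [(0, 0), (5, 0), (0, 5)].
Checking objective 3x + 9y at each vertex:
  (0, 0): 3*0 + 9*0 = 0
  (5, 0): 3*5 + 9*0 = 15
  (0, 5): 3*0 + 9*5 = 45
Maximum is 45 at (0, 5).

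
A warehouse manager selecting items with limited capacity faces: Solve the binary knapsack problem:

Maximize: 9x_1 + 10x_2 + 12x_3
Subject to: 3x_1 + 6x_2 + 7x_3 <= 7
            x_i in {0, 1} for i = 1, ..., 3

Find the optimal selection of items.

Items: item 1 (v=9, w=3), item 2 (v=10, w=6), item 3 (v=12, w=7)
Capacity: 7
Checking all 8 subsets (w = total weight, v = total value):
  {}: w = 0, v = 0
  {1}: w = 3, v = 9
  {2}: w = 6, v = 10
  {3}: w = 7, v = 12
  {1, 2}: w = 9 > 7, infeasible
  {1, 3}: w = 10 > 7, infeasible
  {2, 3}: w = 13 > 7, infeasible
  {1, 2, 3}: w = 16 > 7, infeasible
Best feasible subset: items [3]
Total weight: 7 <= 7, total value: 12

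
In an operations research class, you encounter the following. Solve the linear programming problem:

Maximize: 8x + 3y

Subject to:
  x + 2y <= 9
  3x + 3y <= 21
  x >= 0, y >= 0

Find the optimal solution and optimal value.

Feasible vertices: (0, 0), (0, 9/2), (5, 2), (7, 0)
Objective 8x + 3y at each:
  (0, 0): 0
  (0, 9/2): 27/2
  (5, 2): 46
  (7, 0): 56
Maximum is 56 at (7, 0).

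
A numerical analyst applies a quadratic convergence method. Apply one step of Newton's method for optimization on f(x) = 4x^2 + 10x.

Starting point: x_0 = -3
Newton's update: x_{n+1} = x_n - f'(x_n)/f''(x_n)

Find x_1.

f(x) = 4x^2 + 10x
f'(x) = 8x + (10), f''(x) = 8
Newton step: x_1 = x_0 - f'(x_0)/f''(x_0)
f'(-3) = -14
x_1 = -3 - -14/8 = -5/4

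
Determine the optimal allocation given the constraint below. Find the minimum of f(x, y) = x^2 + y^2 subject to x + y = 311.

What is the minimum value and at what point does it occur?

Substitute y = 311 - x into f(x,y) = x^2 + y^2:
g(x) = x^2 + (311 - x)^2 = 2x^2 - 622x + 96721
g'(x) = 4x - 622 = 0  =>  x = 311/2
y = 311 - 311/2 = 311/2
Minimum value = (311/2)^2 + (311/2)^2 = 96721/2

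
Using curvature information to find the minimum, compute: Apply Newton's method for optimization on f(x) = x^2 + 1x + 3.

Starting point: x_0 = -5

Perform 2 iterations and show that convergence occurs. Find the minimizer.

f(x) = x^2 + 1x + 3, f'(x) = 2x + (1), f''(x) = 2
Step 1: f'(-5) = -9, x_1 = -5 - -9/2 = -1/2
Step 2: f'(-1/2) = 0, x_2 = -1/2 (converged)
Newton's method converges in 1 step for quadratics.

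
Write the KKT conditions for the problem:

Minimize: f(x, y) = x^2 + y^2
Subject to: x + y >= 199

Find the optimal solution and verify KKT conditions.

KKT conditions for min x^2 + y^2 s.t. x + y >= 199:
Stationarity: 2x = mu, 2y = mu
So x = y = mu/2.
Complementary slackness: mu*(x + y - 199) = 0
Primal feasibility: x + y >= 199; dual feasibility: mu >= 0
If mu = 0 then x = y = 0, but 0 + 0 < 199 is infeasible, so the constraint is active.
Constraint active: x + y = 2*(mu/2) = 199 => mu = 199
x = y = 199/2, f = 39601/2
Verify: stationarity 2*(199/2) = 199 = mu; primal 199/2 + 199/2 = 199 >= 199; dual mu = 199 >= 0; complementary slackness 199*(199 - 199) = 0. All KKT conditions hold.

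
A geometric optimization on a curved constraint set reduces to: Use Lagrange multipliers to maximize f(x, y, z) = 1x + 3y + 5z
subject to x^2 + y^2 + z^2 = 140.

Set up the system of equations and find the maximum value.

Lagrange conditions: 1 = 2*lambda*x, 3 = 2*lambda*y, 5 = 2*lambda*z
So x:1 = y:3 = z:5, i.e. x = 1t, y = 3t, z = 5t
Constraint: t^2*(1^2 + 3^2 + 5^2) = 140
  t^2 * 35 = 140  =>  t = sqrt(4)
Maximum = 1*1t + 3*3t + 5*5t = 35*sqrt(4) = 70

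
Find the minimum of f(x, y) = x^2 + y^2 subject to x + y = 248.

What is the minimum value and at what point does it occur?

Substitute y = 248 - x into f(x,y) = x^2 + y^2:
g(x) = x^2 + (248 - x)^2 = 2x^2 - 496x + 61504
g'(x) = 4x - 496 = 0  =>  x = 124
y = 248 - 124 = 124
Minimum value = 124^2 + 124^2 = 30752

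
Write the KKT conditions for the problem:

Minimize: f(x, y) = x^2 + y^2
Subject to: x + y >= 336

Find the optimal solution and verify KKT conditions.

KKT conditions for min x^2 + y^2 s.t. x + y >= 336:
Stationarity: 2x = mu, 2y = mu
So x = y = mu/2.
Complementary slackness: mu*(x + y - 336) = 0
Primal feasibility: x + y >= 336; dual feasibility: mu >= 0
If mu = 0 then x = y = 0, but 0 + 0 < 336 is infeasible, so the constraint is active.
Constraint active: x + y = 2*(mu/2) = 336 => mu = 336
x = y = 168, f = 56448
Verify: stationarity 2*168 = 336 = mu; primal 168 + 168 = 336 >= 336; dual mu = 336 >= 0; complementary slackness 336*(336 - 336) = 0. All KKT conditions hold.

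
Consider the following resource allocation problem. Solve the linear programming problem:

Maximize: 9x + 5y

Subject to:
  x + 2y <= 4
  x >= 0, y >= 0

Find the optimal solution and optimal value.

The feasible region has vertices at [(0, 0), (4, 0), (0, 2)].
Checking objective 9x + 5y at each vertex:
  (0, 0): 9*0 + 5*0 = 0
  (4, 0): 9*4 + 5*0 = 36
  (0, 2): 9*0 + 5*2 = 10
Maximum is 36 at (4, 0).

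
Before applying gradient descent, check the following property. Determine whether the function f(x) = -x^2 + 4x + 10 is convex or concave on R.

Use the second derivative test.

f(x) = -x^2 + 4x + 10
f'(x) = -2x + 4
f''(x) = -2
Since f''(x) = -2 < 0 for all x, f is concave on R.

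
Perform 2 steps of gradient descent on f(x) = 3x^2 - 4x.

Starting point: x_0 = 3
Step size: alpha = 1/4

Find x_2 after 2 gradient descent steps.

f(x) = 3x^2 - 4x, f'(x) = 6x + (-4)
Step 1: f'(3) = 14, x_1 = 3 - 1/4 * 14 = -1/2
Step 2: f'(-1/2) = -7, x_2 = -1/2 - 1/4 * -7 = 5/4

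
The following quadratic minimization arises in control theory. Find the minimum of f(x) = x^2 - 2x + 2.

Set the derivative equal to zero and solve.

f(x) = x^2 - 2x + 2
f'(x) = 2x + (-2) = 0
x = 2/2 = 1
f(1) = 1
Since f''(x) = 2 > 0, this is a minimum.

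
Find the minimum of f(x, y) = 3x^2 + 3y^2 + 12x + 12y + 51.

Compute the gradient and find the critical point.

f(x,y) = 3x^2 + 3y^2 + 12x + 12y + 51
df/dx = 6x + (12) = 0  =>  x = -2
df/dy = 6y + (12) = 0  =>  y = -2
f(-2, -2) = 3*(-2)^2 + 3*(-2)^2 + 12*(-2) + 12*(-2) + 51 = 27
Hessian is diagonal with entries 6, 6 > 0, so this is a minimum.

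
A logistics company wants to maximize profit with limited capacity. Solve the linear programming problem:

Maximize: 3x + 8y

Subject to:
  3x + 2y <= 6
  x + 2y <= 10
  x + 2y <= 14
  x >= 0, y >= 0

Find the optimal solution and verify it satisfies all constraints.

Feasible vertices: (0, 0), (0, 3), (2, 0)
Objective 3x + 8y at each vertex:
  (0, 0): 0
  (0, 3): 24
  (2, 0): 6
Maximum is 24 at (0, 3).
Verify constraints at (x, y) = (0, 3):
  3*0 + 2*3 = 6 <= 6 (active)
  1*0 + 2*3 = 6 <= 10
  1*0 + 2*3 = 6 <= 14
  x = 0 >= 0, y = 3 >= 0. All constraints satisfied.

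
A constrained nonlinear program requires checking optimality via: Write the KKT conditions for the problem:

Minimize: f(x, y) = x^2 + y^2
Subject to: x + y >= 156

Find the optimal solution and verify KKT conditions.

KKT conditions for min x^2 + y^2 s.t. x + y >= 156:
Stationarity: 2x = mu, 2y = mu
So x = y = mu/2.
Complementary slackness: mu*(x + y - 156) = 0
Primal feasibility: x + y >= 156; dual feasibility: mu >= 0
If mu = 0 then x = y = 0, but 0 + 0 < 156 is infeasible, so the constraint is active.
Constraint active: x + y = 2*(mu/2) = 156 => mu = 156
x = y = 78, f = 12168
Verify: stationarity 2*78 = 156 = mu; primal 78 + 78 = 156 >= 156; dual mu = 156 >= 0; complementary slackness 156*(156 - 156) = 0. All KKT conditions hold.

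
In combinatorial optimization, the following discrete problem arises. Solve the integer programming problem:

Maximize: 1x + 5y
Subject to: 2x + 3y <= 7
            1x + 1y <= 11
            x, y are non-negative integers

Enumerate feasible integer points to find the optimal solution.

Constraint 1: 2x + 3y <= 7
Constraint 2: 1x + 1y <= 11
Feasible x range (need y >= 0): 0 <= x <= min(7/2, 11/1) => x in {0, ..., 3}.
Enumerate feasible integer points row by row (the coefficient of y is 5 > 0, so for each x the largest feasible y gives the best value):
  x = 0: y <= min((7 - 2*0)/3, (11 - 1*0)/1) => y in {0, ..., 2}; best 1*0 + 5*2 = 10
  x = 1: y <= min((7 - 2*1)/3, (11 - 1*1)/1) => y in {0, ..., 1}; best 1*1 + 5*1 = 6
  x = 2: y <= min((7 - 2*2)/3, (11 - 1*2)/1) => y in {0, ..., 1}; best 1*2 + 5*1 = 7
  x = 3: y <= min((7 - 2*3)/3, (11 - 1*3)/1) => y in {0}; best 1*3 + 5*0 = 3
The maximum 1x + 5y = 10 is achieved at x = 0, y = 2.
Check: 2*0 + 3*2 = 6 <= 7 and 1*0 + 1*2 = 2 <= 11.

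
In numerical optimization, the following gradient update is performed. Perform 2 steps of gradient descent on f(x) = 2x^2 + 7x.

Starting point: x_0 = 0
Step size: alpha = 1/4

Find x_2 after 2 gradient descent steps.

f(x) = 2x^2 + 7x, f'(x) = 4x + (7)
Step 1: f'(0) = 7, x_1 = 0 - 1/4 * 7 = -7/4
Step 2: f'(-7/4) = 0, x_2 = -7/4 - 1/4 * 0 = -7/4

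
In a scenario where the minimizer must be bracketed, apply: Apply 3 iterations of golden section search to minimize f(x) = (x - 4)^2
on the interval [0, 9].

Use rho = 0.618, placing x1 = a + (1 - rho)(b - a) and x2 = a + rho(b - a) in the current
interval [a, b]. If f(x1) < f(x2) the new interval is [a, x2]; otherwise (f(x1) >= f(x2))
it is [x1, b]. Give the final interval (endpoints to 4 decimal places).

Golden section search for min of f(x) = (x - 4)^2 on [0, 9].
Each step: x1 = a + (1 - rho)(b - a), x2 = a + rho(b - a); if f(x1) < f(x2) keep [a, x2], otherwise keep [x1, b].
Step 1: [0.0000, 9.0000], x1=3.4380 (f=0.3158), x2=5.5620 (f=2.4398); f(x1) < f(x2) => keep [0.0000, 5.5620]
Step 2: [0.0000, 5.5620], x1=2.1247 (f=3.5168), x2=3.4373 (f=0.3166); f(x1) > f(x2) => keep [2.1247, 5.5620]
Step 3: [2.1247, 5.5620], x1=3.4377 (f=0.3161), x2=4.2489 (f=0.0620); f(x1) > f(x2) => keep [3.4377, 5.5620]
Final interval: [3.4377, 5.5620]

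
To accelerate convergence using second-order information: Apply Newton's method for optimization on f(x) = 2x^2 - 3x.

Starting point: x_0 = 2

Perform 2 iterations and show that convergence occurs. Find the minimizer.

f(x) = 2x^2 - 3x, f'(x) = 4x + (-3), f''(x) = 4
Step 1: f'(2) = 5, x_1 = 2 - 5/4 = 3/4
Step 2: f'(3/4) = 0, x_2 = 3/4 (converged)
Newton's method converges in 1 step for quadratics.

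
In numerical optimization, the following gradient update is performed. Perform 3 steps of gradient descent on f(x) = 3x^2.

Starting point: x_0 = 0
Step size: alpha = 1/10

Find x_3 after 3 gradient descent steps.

f(x) = 3x^2, f'(x) = 6x + (0)
Step 1: f'(0) = 0, x_1 = 0 - 1/10 * 0 = 0
Step 2: f'(0) = 0, x_2 = 0 - 1/10 * 0 = 0
Step 3: f'(0) = 0, x_3 = 0 - 1/10 * 0 = 0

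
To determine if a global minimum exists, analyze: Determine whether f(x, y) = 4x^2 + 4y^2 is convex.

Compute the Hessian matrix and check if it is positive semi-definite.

f(x,y) = 4x^2 + 4y^2
Hessian H = [[8, 0], [0, 8]]
trace(H) = 16, det(H) = 64
Eigenvalues: (16 +/- sqrt(0)) / 2 = 8, 8
Since both eigenvalues > 0, f is convex.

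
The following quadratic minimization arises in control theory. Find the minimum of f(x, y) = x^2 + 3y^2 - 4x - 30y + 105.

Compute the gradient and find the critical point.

f(x,y) = x^2 + 3y^2 - 4x - 30y + 105
df/dx = 2x + (-4) = 0  =>  x = 2
df/dy = 6y + (-30) = 0  =>  y = 5
f(2, 5) = 1*(2)^2 + 3*(5)^2 + -4*(2) + -30*(5) + 105 = 26
Hessian is diagonal with entries 2, 6 > 0, so this is a minimum.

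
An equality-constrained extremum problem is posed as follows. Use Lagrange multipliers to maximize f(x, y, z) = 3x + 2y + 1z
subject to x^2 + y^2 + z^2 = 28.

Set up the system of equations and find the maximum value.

Lagrange conditions: 3 = 2*lambda*x, 2 = 2*lambda*y, 1 = 2*lambda*z
So x:3 = y:2 = z:1, i.e. x = 3t, y = 2t, z = 1t
Constraint: t^2*(3^2 + 2^2 + 1^2) = 28
  t^2 * 14 = 28  =>  t = sqrt(2)
Maximum = 3*3t + 2*2t + 1*1t = 14*sqrt(2) = sqrt(392)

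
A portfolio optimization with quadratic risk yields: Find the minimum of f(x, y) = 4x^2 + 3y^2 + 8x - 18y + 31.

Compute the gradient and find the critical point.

f(x,y) = 4x^2 + 3y^2 + 8x - 18y + 31
df/dx = 8x + (8) = 0  =>  x = -1
df/dy = 6y + (-18) = 0  =>  y = 3
f(-1, 3) = 4*(-1)^2 + 3*(3)^2 + 8*(-1) + -18*(3) + 31 = 0
Hessian is diagonal with entries 8, 6 > 0, so this is a minimum.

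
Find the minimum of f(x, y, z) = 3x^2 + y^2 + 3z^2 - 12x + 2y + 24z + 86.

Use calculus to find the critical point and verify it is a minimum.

f(x,y,z) = 3x^2 + y^2 + 3z^2 - 12x + 2y + 24z + 86
df/dx = 6x + (-12) = 0 => x = 2
df/dy = 2y + (2) = 0 => y = -1
df/dz = 6z + (24) = 0 => z = -4
f(2,-1,-4) = 3*(2)^2 + 1*(-1)^2 + 3*(-4)^2 + -12*(2) + 2*(-1) + 24*(-4) + 86 = 25
Hessian is diagonal with entries 6, 2, 6 > 0, confirmed minimum.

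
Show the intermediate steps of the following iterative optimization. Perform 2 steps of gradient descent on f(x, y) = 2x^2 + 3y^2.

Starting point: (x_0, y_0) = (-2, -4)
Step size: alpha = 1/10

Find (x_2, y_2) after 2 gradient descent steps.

f(x,y) = 2x^2 + 3y^2
grad_x = 4x + 0y, grad_y = 6y + 0x
Step 1: grad = (-8, -24), (-6/5, -8/5)
Step 2: grad = (-24/5, -48/5), (-18/25, -16/25)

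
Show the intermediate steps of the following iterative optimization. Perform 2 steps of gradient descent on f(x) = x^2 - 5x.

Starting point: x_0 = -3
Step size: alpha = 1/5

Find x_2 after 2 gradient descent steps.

f(x) = x^2 - 5x, f'(x) = 2x + (-5)
Step 1: f'(-3) = -11, x_1 = -3 - 1/5 * -11 = -4/5
Step 2: f'(-4/5) = -33/5, x_2 = -4/5 - 1/5 * -33/5 = 13/25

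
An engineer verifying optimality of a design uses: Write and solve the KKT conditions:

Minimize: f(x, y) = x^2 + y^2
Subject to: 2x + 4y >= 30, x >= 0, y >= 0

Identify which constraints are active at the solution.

KKT conditions for min x^2 + y^2 s.t. 2x + 4y >= 30, x >= 0, y >= 0:
Stationarity: 2x = mu*2 + mu_x, 2y = mu*4 + mu_y, with mu, mu_x, mu_y >= 0
Complementary slackness: mu*(2x + 4y - 30) = 0, mu_x*x = 0, mu_y*y = 0
(0, 0) is infeasible (2*0 + 4*0 < 30), so if mu = 0 stationarity would force x = mu_x/2 >= 0, y = mu_y/2 >= 0 with mu_x*x = mu_y*y = 0, i.e. x = y = 0: contradiction. Hence mu > 0 and 2x + 4y = 30 is active.
Try x > 0, y > 0 (so mu_x = mu_y = 0): x = 2*mu/2, y = 4*mu/2
Substitute: 2*(2*mu/2) + 4*(4*mu/2) = 30
  mu*20/2 = 30 => mu = 3
x* = 3 > 0, y* = 6 > 0, consistent with mu_x = mu_y = 0.
f is convex and the constraints are linear, so this KKT point is the global minimum.
f* = 45
Active constraints: 2x + 4y >= 30 (holds with equality, mu = 3 > 0); x >= 0 and y >= 0 are inactive (mu_x = mu_y = 0).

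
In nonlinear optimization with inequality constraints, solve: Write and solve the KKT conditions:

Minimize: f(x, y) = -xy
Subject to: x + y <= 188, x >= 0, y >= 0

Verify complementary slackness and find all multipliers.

Problem: min -xy s.t. x + y <= 188 (multiplier lambda), x >= 0 (mu_x), y >= 0 (mu_y)
KKT stationarity: -y + lambda - mu_x = 0, -x + lambda - mu_y = 0, with lambda, mu_x, mu_y >= 0
Complementary slackness: lambda*(x + y - 188) = 0, mu_x*x = 0, mu_y*y = 0
If lambda = 0: y = -mu_x <= 0 and x = -mu_y <= 0 force x = y = 0 with f = 0; but x = y = 94 is feasible with f = -8836 < 0, so this is not the minimum. Hence lambda > 0 and x + y = 188.
Try x > 0, y > 0 (so mu_x = mu_y = 0): y = lambda, x = lambda => x = y = lambda
x + y = 188 => 2*lambda = 188 => lambda = 94
x* = y* = 94 > 0, consistent with mu_x = mu_y = 0.
(Any feasible point with x = 0 or y = 0 has f = 0 > -8836, so the minimum is not on those boundaries.)
min(-xy) = -8836 (i.e. max xy = 8836)
Multipliers: lambda = 94, mu_x = 0, mu_y = 0
Complementary slackness: lambda*(x + y - 188) = 94*(94 + 94 - 188) = 0, mu_x*x = 0*94 = 0, mu_y*y = 0*94 = 0. Satisfied.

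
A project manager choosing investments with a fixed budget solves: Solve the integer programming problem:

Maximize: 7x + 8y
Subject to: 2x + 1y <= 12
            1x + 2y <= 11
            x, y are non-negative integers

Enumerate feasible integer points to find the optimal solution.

Constraint 1: 2x + 1y <= 12
Constraint 2: 1x + 2y <= 11
Feasible x range (need y >= 0): 0 <= x <= min(12/2, 11/1) => x in {0, ..., 6}.
Enumerate feasible integer points row by row (the coefficient of y is 8 > 0, so for each x the largest feasible y gives the best value):
  x = 0: y <= min((12 - 2*0)/1, (11 - 1*0)/2) => y in {0, ..., 5}; best 7*0 + 8*5 = 40
  x = 1: y <= min((12 - 2*1)/1, (11 - 1*1)/2) => y in {0, ..., 5}; best 7*1 + 8*5 = 47
  x = 2: y <= min((12 - 2*2)/1, (11 - 1*2)/2) => y in {0, ..., 4}; best 7*2 + 8*4 = 46
  x = 3: y <= min((12 - 2*3)/1, (11 - 1*3)/2) => y in {0, ..., 4}; best 7*3 + 8*4 = 53
  x = 4: y <= min((12 - 2*4)/1, (11 - 1*4)/2) => y in {0, ..., 3}; best 7*4 + 8*3 = 52
  x = 5: y <= min((12 - 2*5)/1, (11 - 1*5)/2) => y in {0, ..., 2}; best 7*5 + 8*2 = 51
  x = 6: y <= min((12 - 2*6)/1, (11 - 1*6)/2) => y in {0}; best 7*6 + 8*0 = 42
The maximum 7x + 8y = 53 is achieved at x = 3, y = 4.
Check: 2*3 + 1*4 = 10 <= 12 and 1*3 + 2*4 = 11 <= 11.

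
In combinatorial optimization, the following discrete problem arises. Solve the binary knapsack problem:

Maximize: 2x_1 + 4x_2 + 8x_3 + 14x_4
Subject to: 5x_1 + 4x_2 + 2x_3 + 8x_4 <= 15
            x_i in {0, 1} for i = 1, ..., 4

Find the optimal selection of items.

Items: item 1 (v=2, w=5), item 2 (v=4, w=4), item 3 (v=8, w=2), item 4 (v=14, w=8)
Capacity: 15
Checking all 16 subsets (w = total weight, v = total value):
  {}: w = 0, v = 0
  {1}: w = 5, v = 2
  {2}: w = 4, v = 4
  {3}: w = 2, v = 8
  {4}: w = 8, v = 14
  {1, 2}: w = 9, v = 6
  {1, 3}: w = 7, v = 10
  {1, 4}: w = 13, v = 16
  {2, 3}: w = 6, v = 12
  {2, 4}: w = 12, v = 18
  {3, 4}: w = 10, v = 22
  {1, 2, 3}: w = 11, v = 14
  {1, 2, 4}: w = 17 > 15, infeasible
  {1, 3, 4}: w = 15, v = 24
  {2, 3, 4}: w = 14, v = 26
  {1, 2, 3, 4}: w = 19 > 15, infeasible
Best feasible subset: items [2, 3, 4]
Total weight: 14 <= 15, total value: 26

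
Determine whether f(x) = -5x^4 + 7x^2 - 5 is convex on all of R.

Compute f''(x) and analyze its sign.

f(x) = -5x^4 + 7x^2 - 5
f'(x) = -20x^3 + 14x
f''(x) = -60x^2 + 14
f''(x) = -60x^2 + 14 -> -inf as |x| -> inf
Therefore, f is not globally convex on R.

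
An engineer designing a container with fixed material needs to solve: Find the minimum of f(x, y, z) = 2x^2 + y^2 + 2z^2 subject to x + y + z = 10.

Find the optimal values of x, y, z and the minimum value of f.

Using Lagrange multipliers on f = 2x^2 + y^2 + 2z^2 with constraint x + y + z = 10:
Conditions: 2*2*x = lambda, 2*1*y = lambda, 2*2*z = lambda
So x = lambda/4, y = lambda/2, z = lambda/4
Substituting into constraint: lambda * (1) = 10
lambda = 10
x = 5/2, y = 5, z = 5/2
Minimum value = 50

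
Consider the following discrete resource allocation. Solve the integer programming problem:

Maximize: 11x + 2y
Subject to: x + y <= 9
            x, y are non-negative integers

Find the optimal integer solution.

Objective: 11x + 2y, constraint: x + y <= 9
Coefficient of x is 11 >= coefficient of y is 2, so allocate the entire budget to x.
Optimal: x = 9, y = 0, value = 99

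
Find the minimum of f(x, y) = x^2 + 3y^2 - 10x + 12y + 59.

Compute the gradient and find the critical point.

f(x,y) = x^2 + 3y^2 - 10x + 12y + 59
df/dx = 2x + (-10) = 0  =>  x = 5
df/dy = 6y + (12) = 0  =>  y = -2
f(5, -2) = 1*(5)^2 + 3*(-2)^2 + -10*(5) + 12*(-2) + 59 = 22
Hessian is diagonal with entries 2, 6 > 0, so this is a minimum.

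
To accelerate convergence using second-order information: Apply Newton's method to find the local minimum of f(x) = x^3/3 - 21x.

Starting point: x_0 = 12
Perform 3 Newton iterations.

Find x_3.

f(x) = x^3/3 - 21x
f'(x) = x^2 - 21, f''(x) = 2x
Newton update: x_{n+1} = x_n - (x_n^2 - 21)/(2*x_n)
Step 1: x_0 = 12, f'=123, f''=24, x_1 = 55/8
Step 2: x_1 = 55/8, f'=1681/64, f''=55/4, x_2 = 4369/880
Step 3: x_2 = 4369/880, f'=2825761/774400, f''=4369/440, x_3 = 35350561/7689440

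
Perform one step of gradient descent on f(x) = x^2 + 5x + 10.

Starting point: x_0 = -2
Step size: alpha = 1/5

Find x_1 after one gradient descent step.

f(x) = x^2 + 5x + 10
f'(x) = 2x + 5
f'(-2) = 2*-2 + (5) = 1
x_1 = x_0 - alpha * f'(x_0) = -2 - 1/5 * 1 = -11/5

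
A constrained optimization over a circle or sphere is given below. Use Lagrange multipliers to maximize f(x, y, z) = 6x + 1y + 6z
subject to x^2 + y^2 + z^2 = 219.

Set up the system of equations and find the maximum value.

Lagrange conditions: 6 = 2*lambda*x, 1 = 2*lambda*y, 6 = 2*lambda*z
So x:6 = y:1 = z:6, i.e. x = 6t, y = 1t, z = 6t
Constraint: t^2*(6^2 + 1^2 + 6^2) = 219
  t^2 * 73 = 219  =>  t = sqrt(3)
Maximum = 6*6t + 1*1t + 6*6t = 73*sqrt(3) = sqrt(15987)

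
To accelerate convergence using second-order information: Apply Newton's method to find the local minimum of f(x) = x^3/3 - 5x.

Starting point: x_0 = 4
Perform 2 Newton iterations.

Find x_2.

f(x) = x^3/3 - 5x
f'(x) = x^2 - 5, f''(x) = 2x
Newton update: x_{n+1} = x_n - (x_n^2 - 5)/(2*x_n)
Step 1: x_0 = 4, f'=11, f''=8, x_1 = 21/8
Step 2: x_1 = 21/8, f'=121/64, f''=21/4, x_2 = 761/336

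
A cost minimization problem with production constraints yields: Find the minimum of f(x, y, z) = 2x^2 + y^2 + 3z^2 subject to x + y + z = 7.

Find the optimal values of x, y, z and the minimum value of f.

Using Lagrange multipliers on f = 2x^2 + y^2 + 3z^2 with constraint x + y + z = 7:
Conditions: 2*2*x = lambda, 2*1*y = lambda, 2*3*z = lambda
So x = lambda/4, y = lambda/2, z = lambda/6
Substituting into constraint: lambda * (11/12) = 7
lambda = 84/11
x = 21/11, y = 42/11, z = 14/11
Minimum value = 294/11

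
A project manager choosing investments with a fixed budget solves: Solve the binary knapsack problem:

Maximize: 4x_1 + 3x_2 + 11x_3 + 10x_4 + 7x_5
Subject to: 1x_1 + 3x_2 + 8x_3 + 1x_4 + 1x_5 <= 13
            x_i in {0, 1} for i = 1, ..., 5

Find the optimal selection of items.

Items: item 1 (v=4, w=1), item 2 (v=3, w=3), item 3 (v=11, w=8), item 4 (v=10, w=1), item 5 (v=7, w=1)
Capacity: 13
Checking all 32 subsets (w = total weight, v = total value):
  {}: w = 0, v = 0
  {1}: w = 1, v = 4
  {2}: w = 3, v = 3
  {3}: w = 8, v = 11
  {4}: w = 1, v = 10
  {5}: w = 1, v = 7
  {1, 2}: w = 4, v = 7
  {1, 3}: w = 9, v = 15
  {1, 4}: w = 2, v = 14
  {1, 5}: w = 2, v = 11
  {2, 3}: w = 11, v = 14
  {2, 4}: w = 4, v = 13
  {2, 5}: w = 4, v = 10
  {3, 4}: w = 9, v = 21
  {3, 5}: w = 9, v = 18
  {4, 5}: w = 2, v = 17
  {1, 2, 3}: w = 12, v = 18
  {1, 2, 4}: w = 5, v = 17
  {1, 2, 5}: w = 5, v = 14
  {1, 3, 4}: w = 10, v = 25
  {1, 3, 5}: w = 10, v = 22
  {1, 4, 5}: w = 3, v = 21
  {2, 3, 4}: w = 12, v = 24
  {2, 3, 5}: w = 12, v = 21
  {2, 4, 5}: w = 5, v = 20
  {3, 4, 5}: w = 10, v = 28
  {1, 2, 3, 4}: w = 13, v = 28
  {1, 2, 3, 5}: w = 13, v = 25
  {1, 2, 4, 5}: w = 6, v = 24
  {1, 3, 4, 5}: w = 11, v = 32
  {2, 3, 4, 5}: w = 13, v = 31
  {1, 2, 3, 4, 5}: w = 14 > 13, infeasible
Best feasible subset: items [1, 3, 4, 5]
Total weight: 11 <= 13, total value: 32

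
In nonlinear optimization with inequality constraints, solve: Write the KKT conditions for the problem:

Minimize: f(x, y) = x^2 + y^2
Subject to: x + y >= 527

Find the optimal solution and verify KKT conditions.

KKT conditions for min x^2 + y^2 s.t. x + y >= 527:
Stationarity: 2x = mu, 2y = mu
So x = y = mu/2.
Complementary slackness: mu*(x + y - 527) = 0
Primal feasibility: x + y >= 527; dual feasibility: mu >= 0
If mu = 0 then x = y = 0, but 0 + 0 < 527 is infeasible, so the constraint is active.
Constraint active: x + y = 2*(mu/2) = 527 => mu = 527
x = y = 527/2, f = 277729/2
Verify: stationarity 2*(527/2) = 527 = mu; primal 527/2 + 527/2 = 527 >= 527; dual mu = 527 >= 0; complementary slackness 527*(527 - 527) = 0. All KKT conditions hold.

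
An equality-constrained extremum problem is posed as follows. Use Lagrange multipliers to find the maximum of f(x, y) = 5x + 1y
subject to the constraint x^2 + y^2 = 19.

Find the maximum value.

Set up Lagrange conditions: grad f = lambda * grad g
  5 = 2*lambda*x
  1 = 2*lambda*y
From these: x/y = 5/1, so x = 5t, y = 1t for some t.
Substitute into constraint: (5t)^2 + (1t)^2 = 19
  t^2 * 26 = 19
  t = sqrt(19/26)
Maximum = 5*x + 1*y = (5^2 + 1^2)*t = 26 * sqrt(19/26) = sqrt(494)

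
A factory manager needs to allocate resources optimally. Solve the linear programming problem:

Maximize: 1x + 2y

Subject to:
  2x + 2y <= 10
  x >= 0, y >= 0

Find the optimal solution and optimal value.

The feasible region has vertices at [(0, 0), (5, 0), (0, 5)].
Checking objective 1x + 2y at each vertex:
  (0, 0): 1*0 + 2*0 = 0
  (5, 0): 1*5 + 2*0 = 5
  (0, 5): 1*0 + 2*5 = 10
Maximum is 10 at (0, 5).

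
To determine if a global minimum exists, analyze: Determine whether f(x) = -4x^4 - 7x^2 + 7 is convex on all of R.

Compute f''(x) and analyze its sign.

f(x) = -4x^4 - 7x^2 + 7
f'(x) = -16x^3 + -14x
f''(x) = -48x^2 + -14
f''(x) = -48x^2 + -14 <= -14 < 0 for all x
Therefore, f is concave on R.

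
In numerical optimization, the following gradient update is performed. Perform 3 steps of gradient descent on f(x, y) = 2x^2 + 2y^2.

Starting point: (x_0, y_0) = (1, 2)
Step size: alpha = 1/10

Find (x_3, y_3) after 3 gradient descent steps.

f(x,y) = 2x^2 + 2y^2
grad_x = 4x + 0y, grad_y = 4y + 0x
Step 1: grad = (4, 8), (3/5, 6/5)
Step 2: grad = (12/5, 24/5), (9/25, 18/25)
Step 3: grad = (36/25, 72/25), (27/125, 54/125)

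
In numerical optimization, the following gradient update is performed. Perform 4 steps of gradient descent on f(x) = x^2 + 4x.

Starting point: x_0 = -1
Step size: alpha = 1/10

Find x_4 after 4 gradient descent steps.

f(x) = x^2 + 4x, f'(x) = 2x + (4)
Step 1: f'(-1) = 2, x_1 = -1 - 1/10 * 2 = -6/5
Step 2: f'(-6/5) = 8/5, x_2 = -6/5 - 1/10 * 8/5 = -34/25
Step 3: f'(-34/25) = 32/25, x_3 = -34/25 - 1/10 * 32/25 = -186/125
Step 4: f'(-186/125) = 128/125, x_4 = -186/125 - 1/10 * 128/125 = -994/625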